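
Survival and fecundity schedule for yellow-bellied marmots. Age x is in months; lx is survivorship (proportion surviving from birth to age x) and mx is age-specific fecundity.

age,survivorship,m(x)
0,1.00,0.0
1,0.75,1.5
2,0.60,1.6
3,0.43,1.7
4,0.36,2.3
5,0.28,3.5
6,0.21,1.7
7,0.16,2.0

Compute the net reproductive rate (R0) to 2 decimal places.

lx·mx by age: 0, 1.125, 0.96, 0.731, 0.828, 0.98, 0.357, 0.32
R0 = Σ lx·mx = 5.301 → 5.30

5.30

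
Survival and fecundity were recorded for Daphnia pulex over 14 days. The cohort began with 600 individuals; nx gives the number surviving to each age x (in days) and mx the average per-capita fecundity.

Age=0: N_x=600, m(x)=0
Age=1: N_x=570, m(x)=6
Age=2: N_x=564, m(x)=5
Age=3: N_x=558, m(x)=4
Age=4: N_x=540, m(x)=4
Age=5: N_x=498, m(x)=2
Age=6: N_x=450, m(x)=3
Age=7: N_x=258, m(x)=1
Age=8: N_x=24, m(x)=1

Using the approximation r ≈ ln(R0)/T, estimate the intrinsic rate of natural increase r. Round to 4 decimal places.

lx = nx/n0 = nx/600: 1, 0.95, 0.94, 0.93, 0.9, 0.83, 0.75, 0.43, 0.04
R0 = Σ lx·mx = 0 + 5.7 + 4.7 + 3.72 + 3.6 + 1.66 + 2.25 + 0.43 + 0.04 = 22.1
Σ x·lx·mx = 65.79; T = 65.79/22.1 = 2.97692…
r ≈ ln(R0)/T = ln(22.1)/2.97692… = 1.039858… → 1.0399

1.0399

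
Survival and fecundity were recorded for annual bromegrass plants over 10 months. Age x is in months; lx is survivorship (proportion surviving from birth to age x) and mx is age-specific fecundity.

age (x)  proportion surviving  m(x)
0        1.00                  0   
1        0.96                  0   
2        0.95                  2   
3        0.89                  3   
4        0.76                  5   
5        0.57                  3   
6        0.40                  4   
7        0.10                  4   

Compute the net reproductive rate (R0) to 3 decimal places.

lx·mx by age: 0, 0, 1.9, 2.67, 3.8, 1.71, 1.6, 0.4
R0 = Σ lx·mx = 12.08 → 12.080

12.080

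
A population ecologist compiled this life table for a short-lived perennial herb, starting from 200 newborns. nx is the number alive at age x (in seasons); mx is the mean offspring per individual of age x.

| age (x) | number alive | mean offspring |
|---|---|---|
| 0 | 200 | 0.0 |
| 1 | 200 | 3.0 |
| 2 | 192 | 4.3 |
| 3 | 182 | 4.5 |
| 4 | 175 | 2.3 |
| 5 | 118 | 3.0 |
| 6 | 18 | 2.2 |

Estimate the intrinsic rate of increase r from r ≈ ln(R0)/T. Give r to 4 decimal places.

0.9939

lx = nx/n0 = nx/200: 1, 1, 0.96, 0.91, 0.875, 0.59, 0.09
R0 = Σ lx·mx = 0 + 3 + 4.128 + 4.095 + 2.0125 + 1.77 + 0.198 = 15.2035
Σ x·lx·mx = 41.629; T = 41.629/15.2035 = 2.73812…
r ≈ ln(R0)/T = ln(15.2035)/2.73812… = 0.99394… → 0.9939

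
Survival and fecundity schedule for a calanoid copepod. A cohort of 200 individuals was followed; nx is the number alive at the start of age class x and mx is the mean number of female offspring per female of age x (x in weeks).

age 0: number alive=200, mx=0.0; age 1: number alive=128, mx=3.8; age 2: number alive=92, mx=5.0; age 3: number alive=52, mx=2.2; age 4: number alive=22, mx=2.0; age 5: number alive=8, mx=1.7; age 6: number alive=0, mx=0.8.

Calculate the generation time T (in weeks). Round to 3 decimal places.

1.783

lx = nx/n0 = nx/200: 1, 0.64, 0.46, 0.26, 0.11, 0.04, 0
lx·mx: 0, 2.432, 2.3, 0.572, 0.22, 0.068, 0 → R0 = 5.592
x·lx·mx: 0, 2.432, 4.6, 1.716, 0.88, 0.34, 0 → Σ = 9.968
T = 9.968 / 5.592 = 1.782546… → 1.783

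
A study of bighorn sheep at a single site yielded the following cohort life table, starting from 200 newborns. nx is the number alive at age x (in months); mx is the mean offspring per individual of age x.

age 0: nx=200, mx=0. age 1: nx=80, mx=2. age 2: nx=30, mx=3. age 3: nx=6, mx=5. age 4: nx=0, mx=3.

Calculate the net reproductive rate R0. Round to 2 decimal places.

1.40

lx = nx/n0 = nx/200: 1, 0.4, 0.15, 0.03, 0
lx·mx by age: 0, 0.8, 0.45, 0.15, 0
R0 = Σ lx·mx = 1.4 → 1.40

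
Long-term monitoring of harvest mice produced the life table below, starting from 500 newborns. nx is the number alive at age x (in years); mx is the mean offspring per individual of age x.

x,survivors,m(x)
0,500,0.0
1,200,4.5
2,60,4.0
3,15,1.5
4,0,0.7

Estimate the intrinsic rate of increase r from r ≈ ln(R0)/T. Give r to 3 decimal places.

lx = nx/n0 = nx/500: 1, 0.4, 0.12, 0.03, 0
R0 = Σ lx·mx = 0 + 1.8 + 0.48 + 0.045 + 0 = 2.325
Σ x·lx·mx = 2.895; T = 2.895/2.325 = 1.24516…
r ≈ ln(R0)/T = ln(2.325)/1.24516… = 0.6776… → 0.678

0.678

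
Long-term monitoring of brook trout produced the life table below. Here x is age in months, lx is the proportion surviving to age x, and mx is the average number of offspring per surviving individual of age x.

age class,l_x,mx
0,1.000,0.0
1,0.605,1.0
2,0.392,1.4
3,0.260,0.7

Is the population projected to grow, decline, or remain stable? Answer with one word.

growing

R0 = Σ lx·mx = 0 + 0.605 + 0.5488 + 0.182 = 1.3358
R0 > 1, so the population is growing.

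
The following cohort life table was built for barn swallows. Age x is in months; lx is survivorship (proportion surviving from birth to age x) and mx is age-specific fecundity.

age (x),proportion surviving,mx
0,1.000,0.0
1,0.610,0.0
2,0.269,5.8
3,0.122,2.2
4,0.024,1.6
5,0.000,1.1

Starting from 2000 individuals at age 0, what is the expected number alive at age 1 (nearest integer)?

1220

Expected survivors = N0 · l_1 = 2000 × 0.610 = 1220 → 1220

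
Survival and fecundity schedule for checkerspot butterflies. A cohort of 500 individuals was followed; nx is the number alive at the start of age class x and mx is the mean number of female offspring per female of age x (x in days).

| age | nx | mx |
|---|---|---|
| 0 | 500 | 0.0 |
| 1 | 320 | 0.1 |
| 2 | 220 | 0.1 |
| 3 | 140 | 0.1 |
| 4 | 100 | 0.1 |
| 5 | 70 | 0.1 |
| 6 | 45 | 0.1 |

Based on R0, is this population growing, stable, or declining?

lx = nx/n0 = nx/500: 1, 0.64, 0.44, 0.28, 0.2, 0.14, 0.09
R0 = Σ lx·mx = 0 + 0.064 + 0.044 + 0.028 + 0.02 + 0.014 + 0.009 = 0.179
R0 < 1, so the population is declining.

declining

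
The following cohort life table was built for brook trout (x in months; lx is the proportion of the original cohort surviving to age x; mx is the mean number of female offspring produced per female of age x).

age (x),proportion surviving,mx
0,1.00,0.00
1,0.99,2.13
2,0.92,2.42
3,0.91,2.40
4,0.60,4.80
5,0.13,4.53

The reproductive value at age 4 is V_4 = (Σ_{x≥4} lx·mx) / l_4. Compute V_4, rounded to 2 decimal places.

5.78

lx·mx for x ≥ 4: 2.88, 0.5889 → sum = 3.4689
V_4 = 3.4689 / l_4 = 3.4689 / 0.6 = 5.7815 → 5.78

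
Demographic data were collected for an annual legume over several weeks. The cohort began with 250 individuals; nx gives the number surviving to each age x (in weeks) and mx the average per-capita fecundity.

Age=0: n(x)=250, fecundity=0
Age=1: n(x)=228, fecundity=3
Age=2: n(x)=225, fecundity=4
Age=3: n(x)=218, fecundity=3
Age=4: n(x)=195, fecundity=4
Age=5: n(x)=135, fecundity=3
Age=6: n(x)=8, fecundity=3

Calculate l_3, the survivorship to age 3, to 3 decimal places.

0.872

l_3 = n_3/n_0 = 218/250 = 0.872 → 0.872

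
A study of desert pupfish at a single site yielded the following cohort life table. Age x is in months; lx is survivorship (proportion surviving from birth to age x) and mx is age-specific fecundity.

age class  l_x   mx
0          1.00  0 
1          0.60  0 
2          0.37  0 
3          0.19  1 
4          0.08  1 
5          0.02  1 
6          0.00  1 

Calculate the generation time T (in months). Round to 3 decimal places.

lx·mx: 0, 0, 0, 0.19, 0.08, 0.02, 0 → R0 = 0.29
x·lx·mx: 0, 0, 0, 0.57, 0.32, 0.1, 0 → Σ = 0.99
T = 0.99 / 0.29 = 3.413793… → 3.414

3.414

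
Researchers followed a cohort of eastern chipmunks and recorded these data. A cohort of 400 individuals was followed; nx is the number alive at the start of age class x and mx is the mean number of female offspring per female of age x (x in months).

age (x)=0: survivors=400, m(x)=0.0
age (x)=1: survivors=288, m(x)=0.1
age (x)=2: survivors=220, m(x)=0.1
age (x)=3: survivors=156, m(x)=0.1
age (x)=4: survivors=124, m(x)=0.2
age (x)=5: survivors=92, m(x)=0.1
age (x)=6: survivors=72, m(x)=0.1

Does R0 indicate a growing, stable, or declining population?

declining

lx = nx/n0 = nx/400: 1, 0.72, 0.55, 0.39, 0.31, 0.23, 0.18
R0 = Σ lx·mx = 0 + 0.072 + 0.055 + 0.039 + 0.062 + 0.023 + 0.018 = 0.269
R0 < 1, so the population is declining.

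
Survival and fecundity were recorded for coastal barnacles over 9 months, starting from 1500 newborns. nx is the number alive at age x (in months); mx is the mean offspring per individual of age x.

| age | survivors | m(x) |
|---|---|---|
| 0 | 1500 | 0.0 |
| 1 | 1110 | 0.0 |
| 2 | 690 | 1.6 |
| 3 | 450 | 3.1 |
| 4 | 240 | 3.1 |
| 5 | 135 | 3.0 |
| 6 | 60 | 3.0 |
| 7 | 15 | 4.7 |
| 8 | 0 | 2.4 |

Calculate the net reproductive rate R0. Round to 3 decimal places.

2.599

lx = nx/n0 = nx/1500: 1, 0.74, 0.46, 0.3, 0.16, 0.09, 0.04, 0.01, 0
lx·mx by age: 0, 0, 0.736, 0.93, 0.496, 0.27, 0.12, 0.047, 0
R0 = Σ lx·mx = 2.599 → 2.599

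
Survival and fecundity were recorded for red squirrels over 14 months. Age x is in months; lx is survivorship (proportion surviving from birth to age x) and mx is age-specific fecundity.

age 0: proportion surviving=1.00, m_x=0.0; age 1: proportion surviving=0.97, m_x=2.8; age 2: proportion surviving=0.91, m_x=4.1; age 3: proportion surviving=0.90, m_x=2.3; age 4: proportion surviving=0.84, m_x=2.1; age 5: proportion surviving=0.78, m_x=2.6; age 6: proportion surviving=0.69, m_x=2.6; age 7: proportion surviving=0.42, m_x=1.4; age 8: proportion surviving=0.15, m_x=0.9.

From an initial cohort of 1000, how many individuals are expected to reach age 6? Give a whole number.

Expected survivors = N0 · l_6 = 1000 × 0.69 = 690 → 690

690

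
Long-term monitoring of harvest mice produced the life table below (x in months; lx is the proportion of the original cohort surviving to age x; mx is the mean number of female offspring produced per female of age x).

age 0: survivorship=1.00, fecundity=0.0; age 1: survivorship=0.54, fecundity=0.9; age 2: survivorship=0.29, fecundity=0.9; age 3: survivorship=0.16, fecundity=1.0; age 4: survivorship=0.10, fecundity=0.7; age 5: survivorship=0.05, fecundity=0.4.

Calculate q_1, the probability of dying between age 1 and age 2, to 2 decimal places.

0.46

q_1 = (l_1 − l_2) / l_1 = (0.54 − 0.29) / 0.54
     = 0.25 / 0.54 = 0.462963… → 0.46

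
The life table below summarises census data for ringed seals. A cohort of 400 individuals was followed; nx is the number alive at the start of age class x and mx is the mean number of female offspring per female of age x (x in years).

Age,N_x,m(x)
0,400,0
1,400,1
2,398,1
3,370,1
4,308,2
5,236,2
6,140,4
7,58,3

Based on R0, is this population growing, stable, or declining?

lx = nx/n0 = nx/400: 1, 1, 0.995, 0.925, 0.77, 0.59, 0.35, 0.145
R0 = Σ lx·mx = 0 + 1 + 0.995 + 0.925 + 1.54 + 1.18 + 1.4 + 0.435 = 7.475
R0 > 1, so the population is growing.

growing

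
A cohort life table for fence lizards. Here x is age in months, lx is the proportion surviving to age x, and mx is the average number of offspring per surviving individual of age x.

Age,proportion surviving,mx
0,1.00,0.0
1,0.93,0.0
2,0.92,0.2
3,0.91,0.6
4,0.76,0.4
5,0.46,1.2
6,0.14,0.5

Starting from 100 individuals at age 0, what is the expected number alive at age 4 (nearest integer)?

76

Expected survivors = N0 · l_4 = 100 × 0.76 = 76 → 76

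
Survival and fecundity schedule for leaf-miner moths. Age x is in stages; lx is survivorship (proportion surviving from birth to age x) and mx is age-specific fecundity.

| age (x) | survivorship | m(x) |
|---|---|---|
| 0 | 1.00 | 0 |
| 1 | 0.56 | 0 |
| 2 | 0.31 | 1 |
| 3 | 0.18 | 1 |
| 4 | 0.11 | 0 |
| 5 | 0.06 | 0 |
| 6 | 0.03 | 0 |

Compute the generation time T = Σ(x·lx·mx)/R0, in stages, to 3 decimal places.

lx·mx: 0, 0, 0.31, 0.18, 0, 0, 0 → R0 = 0.49
x·lx·mx: 0, 0, 0.62, 0.54, 0, 0, 0 → Σ = 1.16
T = 1.16 / 0.49 = 2.367347… → 2.367

2.367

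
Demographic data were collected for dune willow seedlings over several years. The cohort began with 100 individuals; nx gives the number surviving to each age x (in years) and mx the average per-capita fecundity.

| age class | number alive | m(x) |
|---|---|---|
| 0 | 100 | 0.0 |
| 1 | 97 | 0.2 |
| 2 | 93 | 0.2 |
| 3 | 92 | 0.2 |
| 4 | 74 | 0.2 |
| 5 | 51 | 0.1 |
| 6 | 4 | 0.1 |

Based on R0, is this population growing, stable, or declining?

declining

lx = nx/n0 = nx/100: 1, 0.97, 0.93, 0.92, 0.74, 0.51, 0.04
R0 = Σ lx·mx = 0 + 0.194 + 0.186 + 0.184 + 0.148 + 0.051 + 0.004 = 0.767
R0 < 1, so the population is declining.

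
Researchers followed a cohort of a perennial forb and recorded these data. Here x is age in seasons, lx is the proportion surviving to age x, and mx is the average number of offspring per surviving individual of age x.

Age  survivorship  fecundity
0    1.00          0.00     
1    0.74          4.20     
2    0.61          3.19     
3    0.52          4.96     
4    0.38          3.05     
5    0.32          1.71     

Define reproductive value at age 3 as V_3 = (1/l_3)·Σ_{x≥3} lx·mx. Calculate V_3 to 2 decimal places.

lx·mx for x ≥ 3: 2.5792, 1.159, 0.5472 → sum = 4.2854
V_3 = 4.2854 / l_3 = 4.2854 / 0.52 = 8.241154… → 8.24

8.24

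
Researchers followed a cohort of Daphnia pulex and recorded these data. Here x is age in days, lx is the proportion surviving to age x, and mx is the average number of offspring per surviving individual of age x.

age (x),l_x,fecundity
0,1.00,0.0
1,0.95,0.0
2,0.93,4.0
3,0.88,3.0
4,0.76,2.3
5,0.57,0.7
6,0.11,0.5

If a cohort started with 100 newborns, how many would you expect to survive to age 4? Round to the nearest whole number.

Expected survivors = N0 · l_4 = 100 × 0.76 = 76 → 76

76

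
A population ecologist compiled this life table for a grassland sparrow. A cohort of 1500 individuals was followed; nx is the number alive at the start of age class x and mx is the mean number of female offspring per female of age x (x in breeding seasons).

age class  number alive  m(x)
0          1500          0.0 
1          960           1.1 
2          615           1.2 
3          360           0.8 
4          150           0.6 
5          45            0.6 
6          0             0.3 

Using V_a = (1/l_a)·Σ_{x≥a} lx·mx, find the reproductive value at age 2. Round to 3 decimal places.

1.859

lx = nx/n0 = nx/1500: 1, 0.64, 0.41, 0.24, 0.1, 0.03, 0
lx·mx for x ≥ 2: 0.492, 0.192, 0.06, 0.018, 0 → sum = 0.762
V_2 = 0.762 / l_2 = 0.762 / 0.41 = 1.858537… → 1.859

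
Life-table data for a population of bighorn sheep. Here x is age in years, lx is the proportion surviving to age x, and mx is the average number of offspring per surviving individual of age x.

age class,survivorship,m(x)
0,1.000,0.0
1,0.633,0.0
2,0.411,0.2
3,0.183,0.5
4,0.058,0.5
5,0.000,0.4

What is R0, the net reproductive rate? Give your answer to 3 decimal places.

lx·mx by age: 0, 0, 0.0822, 0.0915, 0.029, 0
R0 = Σ lx·mx = 0.2027 → 0.203

0.203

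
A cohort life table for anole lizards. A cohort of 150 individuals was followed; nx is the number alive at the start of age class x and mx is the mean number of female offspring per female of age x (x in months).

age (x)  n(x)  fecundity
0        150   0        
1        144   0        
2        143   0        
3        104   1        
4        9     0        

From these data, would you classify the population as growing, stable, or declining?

lx = nx/n0 = nx/150: 1, 0.96, 0.95333…, 0.69333…, 0.06
R0 = Σ lx·mx = 0 + 0 + 0 + 0.693333… + 0 = 0.693333…
R0 < 1, so the population is declining.

declining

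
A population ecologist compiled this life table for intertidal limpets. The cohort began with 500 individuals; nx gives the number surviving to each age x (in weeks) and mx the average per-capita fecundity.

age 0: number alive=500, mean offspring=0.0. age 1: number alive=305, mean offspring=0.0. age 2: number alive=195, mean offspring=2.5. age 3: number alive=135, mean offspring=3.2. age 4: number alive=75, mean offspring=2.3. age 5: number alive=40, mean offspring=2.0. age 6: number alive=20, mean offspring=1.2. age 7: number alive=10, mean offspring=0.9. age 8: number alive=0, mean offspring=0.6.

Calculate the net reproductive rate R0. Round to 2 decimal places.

lx = nx/n0 = nx/500: 1, 0.61, 0.39, 0.27, 0.15, 0.08, 0.04, 0.02, 0
lx·mx by age: 0, 0, 0.975, 0.864, 0.345, 0.16, 0.048, 0.018, 0
R0 = Σ lx·mx = 2.41 → 2.41

2.41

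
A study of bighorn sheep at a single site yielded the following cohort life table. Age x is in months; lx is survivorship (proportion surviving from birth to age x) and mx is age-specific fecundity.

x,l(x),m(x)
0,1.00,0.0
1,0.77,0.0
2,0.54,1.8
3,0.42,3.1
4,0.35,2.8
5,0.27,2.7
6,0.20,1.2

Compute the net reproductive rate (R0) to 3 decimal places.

lx·mx by age: 0, 0, 0.972, 1.302, 0.98, 0.729, 0.24
R0 = Σ lx·mx = 4.223 → 4.223

4.223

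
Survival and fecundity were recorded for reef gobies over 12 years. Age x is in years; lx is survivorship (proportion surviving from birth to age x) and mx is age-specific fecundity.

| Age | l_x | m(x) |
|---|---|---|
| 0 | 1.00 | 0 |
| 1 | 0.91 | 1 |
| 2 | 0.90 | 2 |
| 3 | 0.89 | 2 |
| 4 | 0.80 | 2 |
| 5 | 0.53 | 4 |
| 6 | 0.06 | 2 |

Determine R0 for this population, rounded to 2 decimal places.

lx·mx by age: 0, 0.91, 1.8, 1.78, 1.6, 2.12, 0.12
R0 = Σ lx·mx = 8.33 → 8.33

8.33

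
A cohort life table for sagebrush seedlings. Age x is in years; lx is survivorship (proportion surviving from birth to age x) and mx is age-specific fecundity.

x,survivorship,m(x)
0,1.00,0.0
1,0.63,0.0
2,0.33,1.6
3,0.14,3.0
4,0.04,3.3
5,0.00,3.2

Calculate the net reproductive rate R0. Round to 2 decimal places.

lx·mx by age: 0, 0, 0.528, 0.42, 0.132, 0
R0 = Σ lx·mx = 1.08 → 1.08

1.08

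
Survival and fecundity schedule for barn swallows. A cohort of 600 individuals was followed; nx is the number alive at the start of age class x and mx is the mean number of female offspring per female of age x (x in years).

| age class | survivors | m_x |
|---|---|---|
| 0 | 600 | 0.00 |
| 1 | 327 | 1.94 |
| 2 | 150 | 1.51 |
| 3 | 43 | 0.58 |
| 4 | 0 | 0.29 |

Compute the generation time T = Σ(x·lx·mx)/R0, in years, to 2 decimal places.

lx = nx/n0 = nx/600: 1, 0.545, 0.25, 0.07167…, 0
lx·mx: 0, 1.0573, 0.3775, 0.041567…, 0 → R0 = 1.476367…
x·lx·mx: 0, 1.0573, 0.755, 0.1247…, 0 → Σ = 1.937…
T = 1.937… / 1.476367… = 1.312005… → 1.31

1.31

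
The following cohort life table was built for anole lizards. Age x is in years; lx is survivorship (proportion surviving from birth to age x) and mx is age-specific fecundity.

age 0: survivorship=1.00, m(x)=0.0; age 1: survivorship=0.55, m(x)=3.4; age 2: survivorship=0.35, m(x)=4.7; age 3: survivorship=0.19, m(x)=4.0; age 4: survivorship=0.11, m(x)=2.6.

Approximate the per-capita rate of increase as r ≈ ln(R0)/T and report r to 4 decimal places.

R0 = Σ lx·mx = 0 + 1.87 + 1.645 + 0.76 + 0.286 = 4.561
Σ x·lx·mx = 8.584; T = 8.584/4.561 = 1.88204…
r ≈ ln(R0)/T = ln(4.561)/1.88204… = 0.806327… → 0.8063

0.8063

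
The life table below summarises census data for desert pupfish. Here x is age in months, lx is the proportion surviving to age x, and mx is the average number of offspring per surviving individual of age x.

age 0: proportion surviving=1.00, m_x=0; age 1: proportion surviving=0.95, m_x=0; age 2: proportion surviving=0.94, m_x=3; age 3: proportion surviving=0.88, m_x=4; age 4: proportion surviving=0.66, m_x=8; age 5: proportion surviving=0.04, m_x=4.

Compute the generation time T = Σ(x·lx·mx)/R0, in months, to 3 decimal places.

lx·mx: 0, 0, 2.82, 3.52, 5.28, 0.16 → R0 = 11.78
x·lx·mx: 0, 0, 5.64, 10.56, 21.12, 0.8 → Σ = 38.12
T = 38.12 / 11.78 = 3.235993… → 3.236

3.236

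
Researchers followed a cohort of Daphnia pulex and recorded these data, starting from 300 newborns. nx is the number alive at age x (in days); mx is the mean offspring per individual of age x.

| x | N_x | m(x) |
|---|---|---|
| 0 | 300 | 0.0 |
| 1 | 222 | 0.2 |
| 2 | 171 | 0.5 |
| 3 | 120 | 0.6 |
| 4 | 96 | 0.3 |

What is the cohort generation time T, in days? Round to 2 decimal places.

2.37

lx = nx/n0 = nx/300: 1, 0.74, 0.57, 0.4, 0.32
lx·mx: 0, 0.148, 0.285, 0.24, 0.096 → R0 = 0.769
x·lx·mx: 0, 0.148, 0.57, 0.72, 0.384 → Σ = 1.822
T = 1.822 / 0.769 = 2.369311… → 2.37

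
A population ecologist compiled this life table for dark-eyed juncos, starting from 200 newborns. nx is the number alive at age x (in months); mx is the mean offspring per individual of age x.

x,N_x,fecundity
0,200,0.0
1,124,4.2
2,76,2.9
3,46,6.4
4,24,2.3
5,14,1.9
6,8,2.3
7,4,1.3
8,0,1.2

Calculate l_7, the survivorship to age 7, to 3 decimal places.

0.020

l_7 = n_7/n_0 = 4/200 = 0.02 → 0.020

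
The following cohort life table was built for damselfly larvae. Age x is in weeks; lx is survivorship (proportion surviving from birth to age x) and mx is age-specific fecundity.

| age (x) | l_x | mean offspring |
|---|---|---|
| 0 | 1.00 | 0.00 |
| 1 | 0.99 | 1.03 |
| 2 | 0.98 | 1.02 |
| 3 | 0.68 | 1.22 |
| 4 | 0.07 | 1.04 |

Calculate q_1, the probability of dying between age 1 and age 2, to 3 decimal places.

q_1 = (l_1 − l_2) / l_1 = (0.99 − 0.98) / 0.99
     = 0.01 / 0.99 = 0.010101… → 0.010

0.010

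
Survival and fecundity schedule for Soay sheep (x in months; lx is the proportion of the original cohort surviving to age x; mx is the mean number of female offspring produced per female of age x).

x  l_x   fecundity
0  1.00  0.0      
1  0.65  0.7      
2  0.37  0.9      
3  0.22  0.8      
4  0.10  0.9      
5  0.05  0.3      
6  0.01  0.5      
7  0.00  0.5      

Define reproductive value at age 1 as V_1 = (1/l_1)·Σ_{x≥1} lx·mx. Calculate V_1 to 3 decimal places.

lx·mx for x ≥ 1: 0.455, 0.333, 0.176, 0.09, 0.015, 0.005, 0 → sum = 1.074
V_1 = 1.074 / l_1 = 1.074 / 0.65 = 1.652308… → 1.652

1.652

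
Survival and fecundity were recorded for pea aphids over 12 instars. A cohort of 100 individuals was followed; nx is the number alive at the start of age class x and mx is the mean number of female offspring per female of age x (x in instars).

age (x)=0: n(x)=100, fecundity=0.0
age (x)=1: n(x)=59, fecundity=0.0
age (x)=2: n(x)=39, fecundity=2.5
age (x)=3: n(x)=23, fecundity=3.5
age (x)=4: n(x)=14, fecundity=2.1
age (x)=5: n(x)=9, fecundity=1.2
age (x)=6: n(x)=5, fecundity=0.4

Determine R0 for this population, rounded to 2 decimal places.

2.20

lx = nx/n0 = nx/100: 1, 0.59, 0.39, 0.23, 0.14, 0.09, 0.05
lx·mx by age: 0, 0, 0.975, 0.805, 0.294, 0.108, 0.02
R0 = Σ lx·mx = 2.202 → 2.20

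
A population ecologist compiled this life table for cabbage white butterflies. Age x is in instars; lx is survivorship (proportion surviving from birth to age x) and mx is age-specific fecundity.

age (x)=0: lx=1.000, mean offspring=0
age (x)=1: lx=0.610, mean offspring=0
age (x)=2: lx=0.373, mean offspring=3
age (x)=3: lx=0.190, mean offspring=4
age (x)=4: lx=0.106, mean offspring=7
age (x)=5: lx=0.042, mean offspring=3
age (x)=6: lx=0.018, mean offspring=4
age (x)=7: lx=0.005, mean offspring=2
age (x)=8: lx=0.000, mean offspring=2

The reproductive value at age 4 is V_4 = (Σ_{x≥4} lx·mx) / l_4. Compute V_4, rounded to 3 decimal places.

8.962

lx·mx for x ≥ 4: 0.742, 0.126, 0.072, 0.01, 0 → sum = 0.95
V_4 = 0.95 / l_4 = 0.95 / 0.106 = 8.962264… → 8.962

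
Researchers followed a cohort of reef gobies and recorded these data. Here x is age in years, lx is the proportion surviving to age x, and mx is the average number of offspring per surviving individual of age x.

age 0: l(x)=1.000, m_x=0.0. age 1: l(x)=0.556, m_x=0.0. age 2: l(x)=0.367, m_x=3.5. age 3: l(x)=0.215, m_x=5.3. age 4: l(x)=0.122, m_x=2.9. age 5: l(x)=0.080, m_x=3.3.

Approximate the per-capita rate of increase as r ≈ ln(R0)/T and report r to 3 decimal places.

R0 = Σ lx·mx = 0 + 0 + 1.2845 + 1.1395 + 0.3538 + 0.264 = 3.0418
Σ x·lx·mx = 8.7227; T = 8.7227/3.0418 = 2.86761…
r ≈ ln(R0)/T = ln(3.0418)/2.86761… = 0.38794… → 0.388

0.388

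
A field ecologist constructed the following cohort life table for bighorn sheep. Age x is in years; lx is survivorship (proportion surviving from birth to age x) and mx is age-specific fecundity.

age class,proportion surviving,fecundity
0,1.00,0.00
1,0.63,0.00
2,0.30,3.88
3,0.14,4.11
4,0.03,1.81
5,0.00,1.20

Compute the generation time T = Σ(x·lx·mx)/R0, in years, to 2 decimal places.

2.38

lx·mx: 0, 0, 1.164, 0.5754, 0.0543, 0 → R0 = 1.7937
x·lx·mx: 0, 0, 2.328, 1.7262, 0.2172, 0 → Σ = 4.2714
T = 4.2714 / 1.7937 = 2.381335… → 2.38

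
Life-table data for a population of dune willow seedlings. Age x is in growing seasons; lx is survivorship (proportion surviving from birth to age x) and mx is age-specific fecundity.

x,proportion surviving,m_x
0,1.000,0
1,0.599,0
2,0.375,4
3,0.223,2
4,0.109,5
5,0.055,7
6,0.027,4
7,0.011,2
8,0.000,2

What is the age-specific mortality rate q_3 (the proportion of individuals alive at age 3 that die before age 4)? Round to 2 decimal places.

0.51

q_3 = (l_3 − l_4) / l_3 = (0.223 − 0.109) / 0.223
     = 0.114 / 0.223 = 0.511211… → 0.51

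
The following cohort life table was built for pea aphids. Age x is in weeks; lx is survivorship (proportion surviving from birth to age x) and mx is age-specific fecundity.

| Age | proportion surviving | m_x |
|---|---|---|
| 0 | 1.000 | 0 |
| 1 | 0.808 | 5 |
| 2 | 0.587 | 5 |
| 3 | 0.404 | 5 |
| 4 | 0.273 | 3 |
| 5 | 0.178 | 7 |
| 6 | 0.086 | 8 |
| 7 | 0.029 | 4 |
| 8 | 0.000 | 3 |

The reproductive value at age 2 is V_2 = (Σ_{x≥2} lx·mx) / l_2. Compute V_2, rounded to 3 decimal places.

13.329

lx·mx for x ≥ 2: 2.935, 2.02, 0.819, 1.246, 0.688, 0.116, 0 → sum = 7.824
V_2 = 7.824 / l_2 = 7.824 / 0.587 = 13.32879… → 13.329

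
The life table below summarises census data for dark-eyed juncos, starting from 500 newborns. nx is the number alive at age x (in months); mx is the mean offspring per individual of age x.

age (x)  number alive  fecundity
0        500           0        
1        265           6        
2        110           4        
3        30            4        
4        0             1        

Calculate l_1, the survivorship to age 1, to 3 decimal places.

l_1 = n_1/n_0 = 265/500 = 0.53 → 0.530

0.530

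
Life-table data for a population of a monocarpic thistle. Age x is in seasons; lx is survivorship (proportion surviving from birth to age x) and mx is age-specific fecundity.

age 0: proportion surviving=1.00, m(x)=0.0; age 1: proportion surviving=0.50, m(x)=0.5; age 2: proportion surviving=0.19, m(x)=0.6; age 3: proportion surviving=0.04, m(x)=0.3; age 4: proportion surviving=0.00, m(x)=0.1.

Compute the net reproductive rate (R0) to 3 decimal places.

lx·mx by age: 0, 0.25, 0.114, 0.012, 0
R0 = Σ lx·mx = 0.376 → 0.376

0.376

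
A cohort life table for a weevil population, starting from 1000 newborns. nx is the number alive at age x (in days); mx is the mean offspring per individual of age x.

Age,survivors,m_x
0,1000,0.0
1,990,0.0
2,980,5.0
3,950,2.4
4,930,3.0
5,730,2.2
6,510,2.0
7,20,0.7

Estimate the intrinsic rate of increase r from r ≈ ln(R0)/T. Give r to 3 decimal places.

0.760

lx = nx/n0 = nx/1000: 1, 0.99, 0.98, 0.95, 0.93, 0.73, 0.51, 0.02
R0 = Σ lx·mx = 0 + 0 + 4.9 + 2.28 + 2.79 + 1.606 + 1.02 + 0.014 = 12.61
Σ x·lx·mx = 42.048; T = 42.048/12.61 = 3.3345…
r ≈ ln(R0)/T = ln(12.61)/3.3345… = 0.76008… → 0.760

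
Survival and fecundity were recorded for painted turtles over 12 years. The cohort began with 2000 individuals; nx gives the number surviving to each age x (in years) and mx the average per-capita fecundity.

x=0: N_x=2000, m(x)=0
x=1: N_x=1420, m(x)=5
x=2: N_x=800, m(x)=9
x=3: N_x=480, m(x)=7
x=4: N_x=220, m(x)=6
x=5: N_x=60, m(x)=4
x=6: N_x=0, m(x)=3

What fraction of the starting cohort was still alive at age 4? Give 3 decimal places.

l_4 = n_4/n_0 = 220/2000 = 0.11 → 0.110

0.110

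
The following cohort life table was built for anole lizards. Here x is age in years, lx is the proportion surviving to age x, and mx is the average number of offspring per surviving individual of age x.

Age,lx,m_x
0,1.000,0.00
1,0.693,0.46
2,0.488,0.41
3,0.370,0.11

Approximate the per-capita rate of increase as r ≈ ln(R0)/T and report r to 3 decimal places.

R0 = Σ lx·mx = 0 + 0.31878 + 0.20008 + 0.0407 = 0.55956
Σ x·lx·mx = 0.84104; T = 0.84104/0.55956 = 1.50304…
r ≈ ln(R0)/T = ln(0.55956)/1.50304… = -0.38629… → -0.386

-0.386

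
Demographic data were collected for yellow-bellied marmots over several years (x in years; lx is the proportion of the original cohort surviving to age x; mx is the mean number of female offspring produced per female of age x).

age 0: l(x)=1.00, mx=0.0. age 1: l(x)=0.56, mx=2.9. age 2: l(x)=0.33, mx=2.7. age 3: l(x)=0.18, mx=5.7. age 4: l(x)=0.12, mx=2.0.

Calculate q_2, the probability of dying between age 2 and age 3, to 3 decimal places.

q_2 = (l_2 − l_3) / l_2 = (0.33 − 0.18) / 0.33
     = 0.15 / 0.33 = 0.454545… → 0.455

0.455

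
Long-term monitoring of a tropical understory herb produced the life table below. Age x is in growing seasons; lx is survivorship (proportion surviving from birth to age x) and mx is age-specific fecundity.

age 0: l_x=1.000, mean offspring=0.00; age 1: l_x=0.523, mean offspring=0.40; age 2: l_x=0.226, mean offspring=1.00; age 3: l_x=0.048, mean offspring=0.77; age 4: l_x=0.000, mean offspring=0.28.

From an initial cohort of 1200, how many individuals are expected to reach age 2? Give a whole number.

271

Expected survivors = N0 · l_2 = 1200 × 0.226 = 271.2 → 271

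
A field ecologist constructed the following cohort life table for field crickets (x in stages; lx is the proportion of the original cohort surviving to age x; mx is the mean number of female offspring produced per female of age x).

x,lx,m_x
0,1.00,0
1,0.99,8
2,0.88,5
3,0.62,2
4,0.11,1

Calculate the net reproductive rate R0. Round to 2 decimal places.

13.67

lx·mx by age: 0, 7.92, 4.4, 1.24, 0.11
R0 = Σ lx·mx = 13.67 → 13.67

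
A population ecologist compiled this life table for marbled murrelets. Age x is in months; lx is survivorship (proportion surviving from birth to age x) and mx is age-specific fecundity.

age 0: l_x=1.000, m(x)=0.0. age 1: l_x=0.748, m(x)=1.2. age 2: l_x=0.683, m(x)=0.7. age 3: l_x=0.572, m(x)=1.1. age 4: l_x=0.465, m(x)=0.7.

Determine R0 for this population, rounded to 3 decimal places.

lx·mx by age: 0, 0.8976, 0.4781, 0.6292, 0.3255
R0 = Σ lx·mx = 2.3304 → 2.330

2.330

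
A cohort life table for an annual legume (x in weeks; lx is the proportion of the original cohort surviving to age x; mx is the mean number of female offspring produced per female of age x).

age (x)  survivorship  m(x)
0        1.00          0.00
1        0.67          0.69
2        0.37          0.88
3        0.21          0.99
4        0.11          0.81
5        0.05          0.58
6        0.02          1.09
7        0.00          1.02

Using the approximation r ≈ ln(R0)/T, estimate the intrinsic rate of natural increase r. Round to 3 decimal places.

0.061

R0 = Σ lx·mx = 0 + 0.4623 + 0.3256 + 0.2079 + 0.0891 + 0.029 + 0.0218 + 0 = 1.1357
Σ x·lx·mx = 2.3694; T = 2.3694/1.1357 = 2.08629…
r ≈ ln(R0)/T = ln(1.1357)/2.08629… = 0.06099… → 0.061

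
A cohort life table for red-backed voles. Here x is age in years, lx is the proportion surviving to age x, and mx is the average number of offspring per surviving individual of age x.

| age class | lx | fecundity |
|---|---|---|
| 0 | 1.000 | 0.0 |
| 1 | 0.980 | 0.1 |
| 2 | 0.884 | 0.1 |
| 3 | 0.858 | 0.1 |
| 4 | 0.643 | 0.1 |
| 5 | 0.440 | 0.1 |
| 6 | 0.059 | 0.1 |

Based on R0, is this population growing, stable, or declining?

declining

R0 = Σ lx·mx = 0 + 0.098 + 0.0884 + 0.0858 + 0.0643 + 0.044 + 0.0059 = 0.3864
R0 < 1, so the population is declining.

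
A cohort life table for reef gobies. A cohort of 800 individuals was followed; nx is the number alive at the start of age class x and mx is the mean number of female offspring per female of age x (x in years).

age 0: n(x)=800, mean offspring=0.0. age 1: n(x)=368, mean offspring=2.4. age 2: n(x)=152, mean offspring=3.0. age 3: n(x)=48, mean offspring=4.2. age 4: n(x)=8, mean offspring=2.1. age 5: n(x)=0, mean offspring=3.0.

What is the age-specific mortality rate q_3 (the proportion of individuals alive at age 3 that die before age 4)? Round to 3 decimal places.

0.833

lx = nx/n0 = nx/800: 1, 0.46, 0.19, 0.06, 0.01, 0
q_3 = (l_3 − l_4) / l_3 = (0.06 − 0.01) / 0.06
     = 0.05 / 0.06 = 0.833333… → 0.833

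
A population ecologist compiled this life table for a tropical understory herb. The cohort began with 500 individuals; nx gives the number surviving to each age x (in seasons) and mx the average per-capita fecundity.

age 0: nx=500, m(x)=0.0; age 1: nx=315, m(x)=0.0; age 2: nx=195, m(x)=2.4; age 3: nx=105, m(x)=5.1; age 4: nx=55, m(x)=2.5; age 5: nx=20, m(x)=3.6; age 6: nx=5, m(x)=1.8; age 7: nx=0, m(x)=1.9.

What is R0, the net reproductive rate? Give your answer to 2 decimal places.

2.44

lx = nx/n0 = nx/500: 1, 0.63, 0.39, 0.21, 0.11, 0.04, 0.01, 0
lx·mx by age: 0, 0, 0.936, 1.071, 0.275, 0.144, 0.018, 0
R0 = Σ lx·mx = 2.444 → 2.44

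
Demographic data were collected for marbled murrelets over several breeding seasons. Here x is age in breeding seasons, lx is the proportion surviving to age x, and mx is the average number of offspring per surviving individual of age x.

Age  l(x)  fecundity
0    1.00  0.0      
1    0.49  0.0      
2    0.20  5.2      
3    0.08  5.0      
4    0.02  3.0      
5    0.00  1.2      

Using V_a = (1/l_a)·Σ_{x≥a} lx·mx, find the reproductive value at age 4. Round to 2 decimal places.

3.00

lx·mx for x ≥ 4: 0.06, 0 → sum = 0.06
V_4 = 0.06 / l_4 = 0.06 / 0.02 = 3 → 3.00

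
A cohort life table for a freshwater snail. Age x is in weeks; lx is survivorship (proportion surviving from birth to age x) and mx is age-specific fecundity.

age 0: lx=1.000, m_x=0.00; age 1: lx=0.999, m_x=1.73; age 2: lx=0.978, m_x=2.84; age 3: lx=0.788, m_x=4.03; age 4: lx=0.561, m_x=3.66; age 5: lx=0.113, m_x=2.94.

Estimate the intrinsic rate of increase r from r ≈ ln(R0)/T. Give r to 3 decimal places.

R0 = Σ lx·mx = 0 + 1.72827 + 2.77752 + 3.17564 + 2.05326 + 0.33222 = 10.06691
Σ x·lx·mx = 26.68437; T = 26.68437/10.06691 = 2.6507…
r ≈ ln(R0)/T = ln(10.06691)/2.6507… = 0.87119… → 0.871

0.871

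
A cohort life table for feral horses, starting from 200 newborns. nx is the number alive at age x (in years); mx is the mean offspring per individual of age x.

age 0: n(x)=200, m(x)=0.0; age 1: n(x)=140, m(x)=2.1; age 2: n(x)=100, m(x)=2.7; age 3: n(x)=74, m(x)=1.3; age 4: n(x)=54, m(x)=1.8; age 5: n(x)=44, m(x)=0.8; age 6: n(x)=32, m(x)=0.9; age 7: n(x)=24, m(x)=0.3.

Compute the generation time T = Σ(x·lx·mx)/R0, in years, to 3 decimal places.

lx = nx/n0 = nx/200: 1, 0.7, 0.5, 0.37, 0.27, 0.22, 0.16, 0.12
lx·mx: 0, 1.47, 1.35, 0.481, 0.486, 0.176, 0.144, 0.036 → R0 = 4.143
x·lx·mx: 0, 1.47, 2.7, 1.443, 1.944, 0.88, 0.864, 0.252 → Σ = 9.553
T = 9.553 / 4.143 = 2.305817… → 2.306

2.306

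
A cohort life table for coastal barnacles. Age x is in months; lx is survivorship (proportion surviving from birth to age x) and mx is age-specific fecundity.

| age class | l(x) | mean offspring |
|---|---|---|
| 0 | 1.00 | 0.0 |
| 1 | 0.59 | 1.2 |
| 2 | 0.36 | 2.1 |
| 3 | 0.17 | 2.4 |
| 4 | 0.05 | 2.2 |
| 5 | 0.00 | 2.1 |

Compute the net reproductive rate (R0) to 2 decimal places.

lx·mx by age: 0, 0.708, 0.756, 0.408, 0.11, 0
R0 = Σ lx·mx = 1.982 → 1.98

1.98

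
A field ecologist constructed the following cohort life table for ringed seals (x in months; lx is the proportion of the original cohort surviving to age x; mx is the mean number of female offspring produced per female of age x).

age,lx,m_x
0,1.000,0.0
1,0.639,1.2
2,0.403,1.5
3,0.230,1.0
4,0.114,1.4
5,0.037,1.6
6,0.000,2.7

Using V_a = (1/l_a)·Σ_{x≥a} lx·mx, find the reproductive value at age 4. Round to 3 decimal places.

lx·mx for x ≥ 4: 0.1596, 0.0592, 0 → sum = 0.2188
V_4 = 0.2188 / l_4 = 0.2188 / 0.114 = 1.919298… → 1.919

1.919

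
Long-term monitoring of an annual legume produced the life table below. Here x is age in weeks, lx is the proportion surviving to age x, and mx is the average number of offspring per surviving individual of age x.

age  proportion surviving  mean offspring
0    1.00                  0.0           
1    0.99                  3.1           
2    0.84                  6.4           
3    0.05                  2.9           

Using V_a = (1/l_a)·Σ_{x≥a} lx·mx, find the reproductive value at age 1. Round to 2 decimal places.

8.68

lx·mx for x ≥ 1: 3.069, 5.376, 0.145 → sum = 8.59
V_1 = 8.59 / l_1 = 8.59 / 0.99 = 8.676768… → 8.68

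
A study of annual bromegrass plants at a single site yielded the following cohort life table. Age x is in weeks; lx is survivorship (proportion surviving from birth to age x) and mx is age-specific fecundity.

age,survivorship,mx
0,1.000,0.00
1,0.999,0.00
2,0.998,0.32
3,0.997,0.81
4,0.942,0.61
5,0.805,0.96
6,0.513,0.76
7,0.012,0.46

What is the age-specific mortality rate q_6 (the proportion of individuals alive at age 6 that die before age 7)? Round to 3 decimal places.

q_6 = (l_6 − l_7) / l_6 = (0.513 − 0.012) / 0.513
     = 0.501 / 0.513 = 0.976608… → 0.977

0.977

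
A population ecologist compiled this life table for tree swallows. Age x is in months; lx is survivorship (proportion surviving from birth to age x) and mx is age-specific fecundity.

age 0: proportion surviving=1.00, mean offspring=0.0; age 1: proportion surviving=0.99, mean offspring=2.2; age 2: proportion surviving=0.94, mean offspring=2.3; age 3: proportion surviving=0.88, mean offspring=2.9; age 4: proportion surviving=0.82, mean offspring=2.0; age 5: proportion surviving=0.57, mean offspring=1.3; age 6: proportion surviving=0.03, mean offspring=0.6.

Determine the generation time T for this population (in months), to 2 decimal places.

lx·mx: 0, 2.178, 2.162, 2.552, 1.64, 0.741, 0.018 → R0 = 9.291
x·lx·mx: 0, 2.178, 4.324, 7.656, 6.56, 3.705, 0.108 → Σ = 24.531
T = 24.531 / 9.291 = 2.640297… → 2.64

2.64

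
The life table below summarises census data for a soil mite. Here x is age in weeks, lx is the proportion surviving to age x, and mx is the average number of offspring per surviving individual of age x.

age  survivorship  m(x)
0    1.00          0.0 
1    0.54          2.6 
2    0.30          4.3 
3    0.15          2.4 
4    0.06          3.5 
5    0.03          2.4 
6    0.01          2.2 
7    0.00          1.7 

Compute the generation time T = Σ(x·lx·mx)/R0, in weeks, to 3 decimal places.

1.905

lx·mx: 0, 1.404, 1.29, 0.36, 0.21, 0.072, 0.022, 0 → R0 = 3.358
x·lx·mx: 0, 1.404, 2.58, 1.08, 0.84, 0.36, 0.132, 0 → Σ = 6.396
T = 6.396 / 3.358 = 1.904705… → 1.905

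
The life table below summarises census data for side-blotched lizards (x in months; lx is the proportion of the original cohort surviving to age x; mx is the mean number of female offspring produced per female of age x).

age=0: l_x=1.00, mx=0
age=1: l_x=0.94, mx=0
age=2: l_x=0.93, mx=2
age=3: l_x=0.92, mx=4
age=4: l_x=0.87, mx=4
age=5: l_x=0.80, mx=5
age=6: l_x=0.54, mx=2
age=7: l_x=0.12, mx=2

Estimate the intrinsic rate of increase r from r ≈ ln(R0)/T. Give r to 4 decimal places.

R0 = Σ lx·mx = 0 + 0 + 1.86 + 3.68 + 3.48 + 4 + 1.08 + 0.24 = 14.34
Σ x·lx·mx = 56.84; T = 56.84/14.34 = 3.96374…
r ≈ ln(R0)/T = ln(14.34)/3.96374… = 0.671854… → 0.6719

0.6719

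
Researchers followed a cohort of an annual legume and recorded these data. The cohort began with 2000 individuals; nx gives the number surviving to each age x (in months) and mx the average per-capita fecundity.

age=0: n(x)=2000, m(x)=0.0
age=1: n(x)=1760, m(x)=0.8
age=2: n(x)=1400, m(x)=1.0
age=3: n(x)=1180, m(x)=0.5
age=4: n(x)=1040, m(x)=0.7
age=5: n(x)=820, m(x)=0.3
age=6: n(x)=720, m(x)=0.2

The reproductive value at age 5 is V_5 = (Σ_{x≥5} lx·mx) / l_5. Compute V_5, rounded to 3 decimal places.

0.476

lx = nx/n0 = nx/2000: 1, 0.88, 0.7, 0.59, 0.52, 0.41, 0.36
lx·mx for x ≥ 5: 0.123, 0.072 → sum = 0.195
V_5 = 0.195 / l_5 = 0.195 / 0.41 = 0.47561… → 0.476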